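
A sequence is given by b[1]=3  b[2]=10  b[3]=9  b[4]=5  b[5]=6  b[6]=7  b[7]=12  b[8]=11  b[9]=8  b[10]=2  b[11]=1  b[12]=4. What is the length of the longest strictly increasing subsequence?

5

Track the smallest tail for each achievable length (strict):
3 → extends → [3]
10 → extends → [3, 10]
9 → replaces 10 → [3, 9]
5 → replaces 9 → [3, 5]
6 → extends → [3, 5, 6]
7 → extends → [3, 5, 6, 7]
12 → extends → [3, 5, 6, 7, 12]
11 → replaces 12 → [3, 5, 6, 7, 11]
8 → replaces 11 → [3, 5, 6, 7, 8]
2 → replaces 3 → [2, 5, 6, 7, 8]
1 → replaces 2 → [1, 5, 6, 7, 8]
4 → replaces 5 → [1, 4, 6, 7, 8]
Five tails, so the longest strictly increasing subsequence has length 5 (e.g. 3, 5, 6, 7, 12).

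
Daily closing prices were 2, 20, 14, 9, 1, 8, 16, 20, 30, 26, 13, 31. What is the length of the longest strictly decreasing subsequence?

4

Negate each value so 'decreasing' becomes 'increasing', then run patience tails on the negated sequence:
-2 → extends → [-2]
-20 → replaces -2 → [-20]
-14 → extends → [-20, -14]
-9 → extends → [-20, -14, -9]
-1 → extends → [-20, -14, -9, -1]
-8 → replaces -1 → [-20, -14, -9, -8]
-16 → replaces -14 → [-20, -16, -9, -8]
-20 → already a tail → [-20, -16, -9, -8]
-30 → replaces -20 → [-30, -16, -9, -8]
-26 → replaces -16 → [-30, -26, -9, -8]
-13 → replaces -9 → [-30, -26, -13, -8]
-31 → replaces -30 → [-31, -26, -13, -8]
Four tails, so the longest strictly decreasing subsequence of the original has length 4.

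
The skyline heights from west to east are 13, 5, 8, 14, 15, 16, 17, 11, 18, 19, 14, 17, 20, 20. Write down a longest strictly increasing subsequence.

Patience tails give the LIS length; then backtrack through the dp parents:
13 → extends → [13]
5 → replaces 13 → [5]
8 → extends → [5, 8]
14 → extends → [5, 8, 14]
15 → extends → [5, 8, 14, 15]
16 → extends → [5, 8, 14, 15, 16]
17 → extends → [5, 8, 14, 15, 16, 17]
11 → replaces 14 → [5, 8, 11, 15, 16, 17]
18 → extends → [5, 8, 11, 15, 16, 17, 18]
19 → extends → [5, 8, 11, 15, 16, 17, 18, 19]
14 → replaces 15 → [5, 8, 11, 14, 16, 17, 18, 19]
17 → already a tail → [5, 8, 11, 14, 16, 17, 18, 19]
20 → extends → [5, 8, 11, 14, 16, 17, 18, 19, 20]
20 → already a tail → [5, 8, 11, 14, 16, 17, 18, 19, 20]
Length 9; one witness is 5, 8, 14, 15, 16, 17, 18, 19, 20.

5, 8, 14, 15, 16, 17, 18, 19, 20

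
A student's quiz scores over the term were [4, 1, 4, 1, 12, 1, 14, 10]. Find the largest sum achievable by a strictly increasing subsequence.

31

Let S[i] be the best sum of a strictly increasing subsequence ending at i:
i:      1  2  3  4  5  6  7  8
a[i]:   4  1  4  1 12  1 14 10
S:      4  1  5  1 17  1 31 15
Maximum is 31 (e.g. 1 + 4 + 12 + 14).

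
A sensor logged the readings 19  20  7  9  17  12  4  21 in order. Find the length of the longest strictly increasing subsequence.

4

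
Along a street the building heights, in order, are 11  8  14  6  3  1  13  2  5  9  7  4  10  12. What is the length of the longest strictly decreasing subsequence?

5

Let dp[i] be the longest strictly decreasing subsequence ending at i:
i:      1  2  3  4  5  6  7  8  9 10 11 12 13 14
a[i]:  11  8 14  6  3  1 13  2  5  9  7  4 10 12
dp:     1  2  1  3  4  5  2  5  4  3  4  5  3  3
Maximum is 5.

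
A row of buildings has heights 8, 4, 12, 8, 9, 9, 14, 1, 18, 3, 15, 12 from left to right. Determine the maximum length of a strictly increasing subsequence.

5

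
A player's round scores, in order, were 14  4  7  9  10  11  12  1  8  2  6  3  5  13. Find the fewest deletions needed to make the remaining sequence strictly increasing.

7

Fewest deletions = n − (longest strictly increasing subsequence).
Patience tails:
14 → extends → [14]
4 → replaces 14 → [4]
7 → extends → [4, 7]
9 → extends → [4, 7, 9]
10 → extends → [4, 7, 9, 10]
11 → extends → [4, 7, 9, 10, 11]
12 → extends → [4, 7, 9, 10, 11, 12]
1 → replaces 4 → [1, 7, 9, 10, 11, 12]
8 → replaces 9 → [1, 7, 8, 10, 11, 12]
2 → replaces 7 → [1, 2, 8, 10, 11, 12]
6 → replaces 8 → [1, 2, 6, 10, 11, 12]
3 → replaces 6 → [1, 2, 3, 10, 11, 12]
5 → replaces 10 → [1, 2, 3, 5, 11, 12]
13 → extends → [1, 2, 3, 5, 11, 12, 13]
Longest strictly increasing subsequence has length 7, so deletions = 14 − 7 = 7.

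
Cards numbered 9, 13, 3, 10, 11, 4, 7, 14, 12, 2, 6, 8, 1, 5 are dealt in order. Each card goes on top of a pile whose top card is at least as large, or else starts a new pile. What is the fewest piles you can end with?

The minimum number of non-increasing subsequences covering a sequence equals the length of its longest strictly increasing subsequence.
LIS length is 4 (e.g. 9, 10, 11, 14), so 4 piles are needed.

4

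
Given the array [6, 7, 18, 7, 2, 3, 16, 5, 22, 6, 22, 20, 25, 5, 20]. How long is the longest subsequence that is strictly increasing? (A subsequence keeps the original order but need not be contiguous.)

6

Track the smallest tail for each achievable length (strict):
6 → extends → [6]
7 → extends → [6, 7]
18 → extends → [6, 7, 18]
7 → already a tail → [6, 7, 18]
2 → replaces 6 → [2, 7, 18]
3 → replaces 7 → [2, 3, 18]
16 → replaces 18 → [2, 3, 16]
5 → replaces 16 → [2, 3, 5]
22 → extends → [2, 3, 5, 22]
6 → replaces 22 → [2, 3, 5, 6]
22 → extends → [2, 3, 5, 6, 22]
20 → replaces 22 → [2, 3, 5, 6, 20]
25 → extends → [2, 3, 5, 6, 20, 25]
5 → already a tail → [2, 3, 5, 6, 20, 25]
20 → already a tail → [2, 3, 5, 6, 20, 25]
Six tails, so the longest strictly increasing subsequence has length 6 (e.g. 2, 3, 5, 6, 22, 25).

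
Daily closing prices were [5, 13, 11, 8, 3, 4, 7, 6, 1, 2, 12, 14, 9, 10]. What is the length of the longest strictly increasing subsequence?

5

Let dp[i] be the length of the longest such subsequence ending at index i:
i:      1  2  3  4  5  6  7  8  9 10 11 12 13 14
a[i]:   5 13 11  8  3  4  7  6  1  2 12 14  9 10
dp:     1  2  2  2  1  2  3  3  1  2  4  5  4  5
Maximum dp value is 5.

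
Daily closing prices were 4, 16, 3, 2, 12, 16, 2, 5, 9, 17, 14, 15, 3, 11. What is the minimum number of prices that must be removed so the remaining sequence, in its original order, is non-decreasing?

Fewest deletions = n − (longest non-decreasing subsequence).
Patience tails:
4 → extends → [4]
16 → extends → [4, 16]
3 → replaces 4 → [3, 16]
2 → replaces 3 → [2, 16]
12 → replaces 16 → [2, 12]
16 → extends → [2, 12, 16]
2 → replaces 12 → [2, 2, 16]
5 → replaces 16 → [2, 2, 5]
9 → extends → [2, 2, 5, 9]
17 → extends → [2, 2, 5, 9, 17]
14 → replaces 17 → [2, 2, 5, 9, 14]
15 → extends → [2, 2, 5, 9, 14, 15]
3 → replaces 5 → [2, 2, 3, 9, 14, 15]
11 → replaces 14 → [2, 2, 3, 9, 11, 15]
Longest non-decreasing subsequence has length 6, so deletions = 14 − 6 = 8.

8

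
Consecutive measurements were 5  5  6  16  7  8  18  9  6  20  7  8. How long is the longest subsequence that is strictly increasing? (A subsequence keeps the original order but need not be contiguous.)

6

Let dp[i] be the length of the longest such subsequence ending at index i:
i:      1  2  3  4  5  6  7  8  9 10 11 12
a[i]:   5  5  6 16  7  8 18  9  6 20  7  8
dp:     1  1  2  3  3  4  5  5  2  6  3  4
Maximum dp value is 6.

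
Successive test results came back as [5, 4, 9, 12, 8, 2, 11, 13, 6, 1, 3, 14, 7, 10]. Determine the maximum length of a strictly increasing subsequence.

5

Track the smallest tail for each achievable length (strict):
5 → extends → [5]
4 → replaces 5 → [4]
9 → extends → [4, 9]
12 → extends → [4, 9, 12]
8 → replaces 9 → [4, 8, 12]
2 → replaces 4 → [2, 8, 12]
11 → replaces 12 → [2, 8, 11]
13 → extends → [2, 8, 11, 13]
6 → replaces 8 → [2, 6, 11, 13]
1 → replaces 2 → [1, 6, 11, 13]
3 → replaces 6 → [1, 3, 11, 13]
14 → extends → [1, 3, 11, 13, 14]
7 → replaces 11 → [1, 3, 7, 13, 14]
10 → replaces 13 → [1, 3, 7, 10, 14]
Five tails, so the longest strictly increasing subsequence has length 5 (e.g. 5, 9, 12, 13, 14).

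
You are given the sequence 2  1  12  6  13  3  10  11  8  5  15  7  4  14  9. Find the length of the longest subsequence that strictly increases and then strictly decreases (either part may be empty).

inc[i] = longest strictly increasing subsequence ending at i; dec[i] = longest strictly decreasing subsequence starting at i:
i:      1  2  3  4  5  6  7  8  9 10 11 12 13 14 15
a[i]:   2  1 12  6 13  3 10 11  8  5 15  7  4 14  9
inc:    1  1  2  2  3  2  3  4  3  3  5  4  3  5  5
dec:    2  1  5  3  5  1  4  4  3  2  3  2  1  2  1
Best peak at i=5 (value 13): inc=3, dec=5, length 3+5−1 = 7.

7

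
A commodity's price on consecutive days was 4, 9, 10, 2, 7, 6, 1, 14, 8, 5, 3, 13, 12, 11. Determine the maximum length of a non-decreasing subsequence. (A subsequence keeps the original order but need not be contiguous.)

4

Let dp[i] be the length of the longest such subsequence ending at index i:
i:      1  2  3  4  5  6  7  8  9 10 11 12 13 14
a[i]:   4  9 10  2  7  6  1 14  8  5  3 13 12 11
dp:     1  2  3  1  2  2  1  4  3  2  2  4  4  4
Maximum dp value is 4.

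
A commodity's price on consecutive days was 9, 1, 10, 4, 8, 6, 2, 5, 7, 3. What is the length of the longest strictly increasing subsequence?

4

Track the smallest tail for each achievable length (strict):
9 → extends → [9]
1 → replaces 9 → [1]
10 → extends → [1, 10]
4 → replaces 10 → [1, 4]
8 → extends → [1, 4, 8]
6 → replaces 8 → [1, 4, 6]
2 → replaces 4 → [1, 2, 6]
5 → replaces 6 → [1, 2, 5]
7 → extends → [1, 2, 5, 7]
3 → replaces 5 → [1, 2, 3, 7]
Four tails, so the longest strictly increasing subsequence has length 4 (e.g. 1, 4, 6, 7).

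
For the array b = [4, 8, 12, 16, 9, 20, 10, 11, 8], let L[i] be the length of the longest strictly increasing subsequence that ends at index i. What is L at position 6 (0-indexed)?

4

dp[i] = 1 + max{dp[j] : j<i, b[j]<b[i]} (or 1 if no such j):
i:      0  1  2  3  4  5  6  7  8
b[i]:   4  8 12 16  9 20 10 11  8
dp:     1  2  3  4  3  5  4  5  2
At index 6 the value is 4.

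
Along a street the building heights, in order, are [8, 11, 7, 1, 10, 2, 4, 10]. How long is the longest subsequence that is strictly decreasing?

3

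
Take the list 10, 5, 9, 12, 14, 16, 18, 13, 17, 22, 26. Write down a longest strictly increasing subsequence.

5, 9, 12, 14, 16, 18, 22, 26

Patience tails give the LIS length; then backtrack through the dp parents:
10 → extends → [10]
5 → replaces 10 → [5]
9 → extends → [5, 9]
12 → extends → [5, 9, 12]
14 → extends → [5, 9, 12, 14]
16 → extends → [5, 9, 12, 14, 16]
18 → extends → [5, 9, 12, 14, 16, 18]
13 → replaces 14 → [5, 9, 12, 13, 16, 18]
17 → replaces 18 → [5, 9, 12, 13, 16, 17]
22 → extends → [5, 9, 12, 13, 16, 17, 22]
26 → extends → [5, 9, 12, 13, 16, 17, 22, 26]
Length 8; one witness is 5, 9, 12, 14, 16, 18, 22, 26.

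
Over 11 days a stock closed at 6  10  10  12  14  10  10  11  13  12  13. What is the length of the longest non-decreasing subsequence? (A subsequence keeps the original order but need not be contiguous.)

8

Let dp[i] be the length of the longest such subsequence ending at index i:
i:      1  2  3  4  5  6  7  8  9 10 11
a[i]:   6 10 10 12 14 10 10 11 13 12 13
dp:     1  2  3  4  5  4  5  6  7  7  8
Maximum dp value is 8.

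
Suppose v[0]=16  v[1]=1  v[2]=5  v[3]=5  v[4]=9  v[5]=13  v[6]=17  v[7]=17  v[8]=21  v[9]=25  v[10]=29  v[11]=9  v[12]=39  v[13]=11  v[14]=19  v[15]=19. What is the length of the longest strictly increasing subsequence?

9

Track the smallest tail for each achievable length (strict):
16 → extends → [16]
1 → replaces 16 → [1]
5 → extends → [1, 5]
5 → already a tail → [1, 5]
9 → extends → [1, 5, 9]
13 → extends → [1, 5, 9, 13]
17 → extends → [1, 5, 9, 13, 17]
17 → already a tail → [1, 5, 9, 13, 17]
21 → extends → [1, 5, 9, 13, 17, 21]
25 → extends → [1, 5, 9, 13, 17, 21, 25]
29 → extends → [1, 5, 9, 13, 17, 21, 25, 29]
9 → already a tail → [1, 5, 9, 13, 17, 21, 25, 29]
39 → extends → [1, 5, 9, 13, 17, 21, 25, 29, 39]
11 → replaces 13 → [1, 5, 9, 11, 17, 21, 25, 29, 39]
19 → replaces 21 → [1, 5, 9, 11, 17, 19, 25, 29, 39]
19 → already a tail → [1, 5, 9, 11, 17, 19, 25, 29, 39]
Nine tails, so the longest strictly increasing subsequence has length 9 (e.g. 1, 5, 9, 13, 17, 21, 25, 29, 39).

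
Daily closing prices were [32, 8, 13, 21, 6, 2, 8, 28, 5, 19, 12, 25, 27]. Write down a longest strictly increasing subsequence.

8, 13, 21, 25, 27

Patience tails give the LIS length; then backtrack through the dp parents:
32 → extends → [32]
8 → replaces 32 → [8]
13 → extends → [8, 13]
21 → extends → [8, 13, 21]
6 → replaces 8 → [6, 13, 21]
2 → replaces 6 → [2, 13, 21]
8 → replaces 13 → [2, 8, 21]
28 → extends → [2, 8, 21, 28]
5 → replaces 8 → [2, 5, 21, 28]
19 → replaces 21 → [2, 5, 19, 28]
12 → replaces 19 → [2, 5, 12, 28]
25 → replaces 28 → [2, 5, 12, 25]
27 → extends → [2, 5, 12, 25, 27]
Length 5; one witness is 8, 13, 21, 25, 27.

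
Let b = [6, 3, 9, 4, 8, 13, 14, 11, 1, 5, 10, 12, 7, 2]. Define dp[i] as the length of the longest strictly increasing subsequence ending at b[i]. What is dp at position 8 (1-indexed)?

dp[i] = 1 + max{dp[j] : j<i, b[j]<b[i]} (or 1 if no such j):
i:      1  2  3  4  5  6  7  8  9 10 11 12 13 14
b[i]:   6  3  9  4  8 13 14 11  1  5 10 12  7  2
dp:     1  1  2  2  3  4  5  4  1  3  4  5  4  2
At index 8 the value is 4.

4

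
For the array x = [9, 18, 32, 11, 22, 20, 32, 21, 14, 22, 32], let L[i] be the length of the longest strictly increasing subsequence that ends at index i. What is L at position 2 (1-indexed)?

dp[i] = 1 + max{dp[j] : j<i, x[j]<x[i]} (or 1 if no such j):
i:      1  2  3  4  5  6  7  8  9 10 11
x[i]:   9 18 32 11 22 20 32 21 14 22 32
dp:     1  2  3  2  3  3  4  4  3  5  6
At index 2 the value is 2.

2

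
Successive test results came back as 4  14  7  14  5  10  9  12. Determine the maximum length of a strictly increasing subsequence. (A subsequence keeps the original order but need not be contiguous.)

4

Track the smallest tail for each achievable length (strict):
4 → extends → [4]
14 → extends → [4, 14]
7 → replaces 14 → [4, 7]
14 → extends → [4, 7, 14]
5 → replaces 7 → [4, 5, 14]
10 → replaces 14 → [4, 5, 10]
9 → replaces 10 → [4, 5, 9]
12 → extends → [4, 5, 9, 12]
Four tails, so the longest strictly increasing subsequence has length 4 (e.g. 4, 7, 10, 12).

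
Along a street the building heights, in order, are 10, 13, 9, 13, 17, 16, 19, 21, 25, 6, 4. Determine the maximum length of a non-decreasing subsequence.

7

Track the smallest tail for each achievable length (allowing ties):
10 → extends → [10]
13 → extends → [10, 13]
9 → replaces 10 → [9, 13]
13 → extends → [9, 13, 13]
17 → extends → [9, 13, 13, 17]
16 → replaces 17 → [9, 13, 13, 16]
19 → extends → [9, 13, 13, 16, 19]
21 → extends → [9, 13, 13, 16, 19, 21]
25 → extends → [9, 13, 13, 16, 19, 21, 25]
6 → replaces 9 → [6, 13, 13, 16, 19, 21, 25]
4 → replaces 6 → [4, 13, 13, 16, 19, 21, 25]
Seven tails, so the longest non-decreasing subsequence has length 7 (e.g. 10, 13, 13, 17, 19, 21, 25).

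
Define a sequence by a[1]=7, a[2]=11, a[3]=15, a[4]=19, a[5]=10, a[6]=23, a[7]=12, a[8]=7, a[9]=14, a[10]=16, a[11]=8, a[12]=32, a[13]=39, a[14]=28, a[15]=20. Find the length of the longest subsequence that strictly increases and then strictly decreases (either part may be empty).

9

inc[i] = longest strictly increasing subsequence ending at i; dec[i] = longest strictly decreasing subsequence starting at i:
i:      1  2  3  4  5  6  7  8  9 10 11 12 13 14 15
a[i]:   7 11 15 19 10 23 12  7 14 16  8 32 39 28 20
inc:    1  2  3  4  2  5  3  1  4  5  2  6  7  6  6
dec:    1  3  3  3  2  3  2  1  2  2  1  3  3  2  1
Best peak at i=13 (value 39): inc=7, dec=3, length 7+3−1 = 9.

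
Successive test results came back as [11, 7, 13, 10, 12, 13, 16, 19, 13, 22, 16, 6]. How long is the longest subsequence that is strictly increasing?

7

Track the smallest tail for each achievable length (strict):
11 → extends → [11]
7 → replaces 11 → [7]
13 → extends → [7, 13]
10 → replaces 13 → [7, 10]
12 → extends → [7, 10, 12]
13 → extends → [7, 10, 12, 13]
16 → extends → [7, 10, 12, 13, 16]
19 → extends → [7, 10, 12, 13, 16, 19]
13 → already a tail → [7, 10, 12, 13, 16, 19]
22 → extends → [7, 10, 12, 13, 16, 19, 22]
16 → already a tail → [7, 10, 12, 13, 16, 19, 22]
6 → replaces 7 → [6, 10, 12, 13, 16, 19, 22]
Seven tails, so the longest strictly increasing subsequence has length 7 (e.g. 7, 10, 12, 13, 16, 19, 22).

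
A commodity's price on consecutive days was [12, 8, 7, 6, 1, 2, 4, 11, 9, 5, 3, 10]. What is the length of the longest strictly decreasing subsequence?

6

Negate each value so 'decreasing' becomes 'increasing', then run patience tails on the negated sequence:
-12 → extends → [-12]
-8 → extends → [-12, -8]
-7 → extends → [-12, -8, -7]
-6 → extends → [-12, -8, -7, -6]
-1 → extends → [-12, -8, -7, -6, -1]
-2 → replaces -1 → [-12, -8, -7, -6, -2]
-4 → replaces -2 → [-12, -8, -7, -6, -4]
-11 → replaces -8 → [-12, -11, -7, -6, -4]
-9 → replaces -7 → [-12, -11, -9, -6, -4]
-5 → replaces -4 → [-12, -11, -9, -6, -5]
-3 → extends → [-12, -11, -9, -6, -5, -3]
-10 → replaces -9 → [-12, -11, -10, -6, -5, -3]
Six tails, so the longest strictly decreasing subsequence of the original has length 6.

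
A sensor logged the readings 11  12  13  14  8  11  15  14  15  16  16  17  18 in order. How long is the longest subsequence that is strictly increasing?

Let dp[i] be the length of the longest such subsequence ending at index i:
i:      1  2  3  4  5  6  7  8  9 10 11 12 13
a[i]:  11 12 13 14  8 11 15 14 15 16 16 17 18
dp:     1  2  3  4  1  2  5  4  5  6  6  7  8
Maximum dp value is 8.

8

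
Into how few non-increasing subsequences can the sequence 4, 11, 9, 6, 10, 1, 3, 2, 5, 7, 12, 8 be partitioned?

5

The minimum number of non-increasing subsequences covering a sequence equals the length of its longest strictly increasing subsequence.
LIS length is 5 (e.g. 1, 3, 5, 7, 12), so 5 piles are needed.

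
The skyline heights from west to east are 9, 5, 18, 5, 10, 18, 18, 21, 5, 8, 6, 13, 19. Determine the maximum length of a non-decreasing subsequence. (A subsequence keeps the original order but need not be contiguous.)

6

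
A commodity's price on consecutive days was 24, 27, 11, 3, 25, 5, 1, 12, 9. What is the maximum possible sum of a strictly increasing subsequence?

Let S[i] be the best sum of a strictly increasing subsequence ending at i:
i:      1  2  3  4  5  6  7  8  9
a[i]:  24 27 11  3 25  5  1 12  9
S:     24 51 11  3 49  8  1 23 17
Maximum is 51 (e.g. 24 + 27).

51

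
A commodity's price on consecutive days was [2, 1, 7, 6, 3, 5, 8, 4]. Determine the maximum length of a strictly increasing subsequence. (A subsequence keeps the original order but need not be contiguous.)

Let dp[i] be the length of the longest such subsequence ending at index i:
i:     1 2 3 4 5 6 7 8
a[i]:  2 1 7 6 3 5 8 4
dp:    1 1 2 2 2 3 4 3
Maximum dp value is 4.

4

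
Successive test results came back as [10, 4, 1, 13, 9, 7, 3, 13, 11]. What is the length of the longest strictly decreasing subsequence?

4

Negate each value so 'decreasing' becomes 'increasing', then run patience tails on the negated sequence:
-10 → extends → [-10]
-4 → extends → [-10, -4]
-1 → extends → [-10, -4, -1]
-13 → replaces -10 → [-13, -4, -1]
-9 → replaces -4 → [-13, -9, -1]
-7 → replaces -1 → [-13, -9, -7]
-3 → extends → [-13, -9, -7, -3]
-13 → already a tail → [-13, -9, -7, -3]
-11 → replaces -9 → [-13, -11, -7, -3]
Four tails, so the longest strictly decreasing subsequence of the original has length 4.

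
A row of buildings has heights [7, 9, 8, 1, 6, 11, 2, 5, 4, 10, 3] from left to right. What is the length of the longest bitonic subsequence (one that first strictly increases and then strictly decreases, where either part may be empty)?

7

inc[i] = longest strictly increasing subsequence ending at i; dec[i] = longest strictly decreasing subsequence starting at i:
i:      1  2  3  4  5  6  7  8  9 10 11
a[i]:   7  9  8  1  6 11  2  5  4 10  3
inc:    1  2  2  1  2  3  2  3  3  4  3
dec:    5  6  5  1  4  4  1  3  2  2  1
Best peak at i=2 (value 9): inc=2, dec=6, length 2+6−1 = 7.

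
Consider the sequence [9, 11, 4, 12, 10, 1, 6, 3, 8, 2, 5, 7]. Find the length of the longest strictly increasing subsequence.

4

Track the smallest tail for each achievable length (strict):
9 → extends → [9]
11 → extends → [9, 11]
4 → replaces 9 → [4, 11]
12 → extends → [4, 11, 12]
10 → replaces 11 → [4, 10, 12]
1 → replaces 4 → [1, 10, 12]
6 → replaces 10 → [1, 6, 12]
3 → replaces 6 → [1, 3, 12]
8 → replaces 12 → [1, 3, 8]
2 → replaces 3 → [1, 2, 8]
5 → replaces 8 → [1, 2, 5]
7 → extends → [1, 2, 5, 7]
Four tails, so the longest strictly increasing subsequence has length 4 (e.g. 1, 3, 5, 7).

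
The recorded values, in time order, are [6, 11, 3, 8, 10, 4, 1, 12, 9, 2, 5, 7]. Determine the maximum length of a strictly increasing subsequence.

Track the smallest tail for each achievable length (strict):
6 → extends → [6]
11 → extends → [6, 11]
3 → replaces 6 → [3, 11]
8 → replaces 11 → [3, 8]
10 → extends → [3, 8, 10]
4 → replaces 8 → [3, 4, 10]
1 → replaces 3 → [1, 4, 10]
12 → extends → [1, 4, 10, 12]
9 → replaces 10 → [1, 4, 9, 12]
2 → replaces 4 → [1, 2, 9, 12]
5 → replaces 9 → [1, 2, 5, 12]
7 → replaces 12 → [1, 2, 5, 7]
Four tails, so the longest strictly increasing subsequence has length 4 (e.g. 6, 8, 10, 12).

4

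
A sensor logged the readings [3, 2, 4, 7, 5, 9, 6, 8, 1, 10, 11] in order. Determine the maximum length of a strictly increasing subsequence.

7

Track the smallest tail for each achievable length (strict):
3 → extends → [3]
2 → replaces 3 → [2]
4 → extends → [2, 4]
7 → extends → [2, 4, 7]
5 → replaces 7 → [2, 4, 5]
9 → extends → [2, 4, 5, 9]
6 → replaces 9 → [2, 4, 5, 6]
8 → extends → [2, 4, 5, 6, 8]
1 → replaces 2 → [1, 4, 5, 6, 8]
10 → extends → [1, 4, 5, 6, 8, 10]
11 → extends → [1, 4, 5, 6, 8, 10, 11]
Seven tails, so the longest strictly increasing subsequence has length 7 (e.g. 3, 4, 5, 6, 8, 10, 11).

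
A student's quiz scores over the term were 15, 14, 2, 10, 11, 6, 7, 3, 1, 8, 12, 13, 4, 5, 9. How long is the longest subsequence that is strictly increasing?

6

Track the smallest tail for each achievable length (strict):
15 → extends → [15]
14 → replaces 15 → [14]
2 → replaces 14 → [2]
10 → extends → [2, 10]
11 → extends → [2, 10, 11]
6 → replaces 10 → [2, 6, 11]
7 → replaces 11 → [2, 6, 7]
3 → replaces 6 → [2, 3, 7]
1 → replaces 2 → [1, 3, 7]
8 → extends → [1, 3, 7, 8]
12 → extends → [1, 3, 7, 8, 12]
13 → extends → [1, 3, 7, 8, 12, 13]
4 → replaces 7 → [1, 3, 4, 8, 12, 13]
5 → replaces 8 → [1, 3, 4, 5, 12, 13]
9 → replaces 12 → [1, 3, 4, 5, 9, 13]
Six tails, so the longest strictly increasing subsequence has length 6 (e.g. 2, 6, 7, 8, 12, 13).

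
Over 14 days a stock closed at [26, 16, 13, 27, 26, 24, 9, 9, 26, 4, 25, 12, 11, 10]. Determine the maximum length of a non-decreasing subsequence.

3

Track the smallest tail for each achievable length (allowing ties):
26 → extends → [26]
16 → replaces 26 → [16]
13 → replaces 16 → [13]
27 → extends → [13, 27]
26 → replaces 27 → [13, 26]
24 → replaces 26 → [13, 24]
9 → replaces 13 → [9, 24]
9 → replaces 24 → [9, 9]
26 → extends → [9, 9, 26]
4 → replaces 9 → [4, 9, 26]
25 → replaces 26 → [4, 9, 25]
12 → replaces 25 → [4, 9, 12]
11 → replaces 12 → [4, 9, 11]
10 → replaces 11 → [4, 9, 10]
Three tails, so the longest non-decreasing subsequence has length 3 (e.g. 26, 26, 26).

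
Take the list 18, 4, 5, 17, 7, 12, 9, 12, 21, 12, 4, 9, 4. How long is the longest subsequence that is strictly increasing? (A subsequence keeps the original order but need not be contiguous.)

Track the smallest tail for each achievable length (strict):
18 → extends → [18]
4 → replaces 18 → [4]
5 → extends → [4, 5]
17 → extends → [4, 5, 17]
7 → replaces 17 → [4, 5, 7]
12 → extends → [4, 5, 7, 12]
9 → replaces 12 → [4, 5, 7, 9]
12 → extends → [4, 5, 7, 9, 12]
21 → extends → [4, 5, 7, 9, 12, 21]
12 → already a tail → [4, 5, 7, 9, 12, 21]
4 → already a tail → [4, 5, 7, 9, 12, 21]
9 → already a tail → [4, 5, 7, 9, 12, 21]
4 → already a tail → [4, 5, 7, 9, 12, 21]
Six tails, so the longest strictly increasing subsequence has length 6 (e.g. 4, 5, 7, 9, 12, 21).

6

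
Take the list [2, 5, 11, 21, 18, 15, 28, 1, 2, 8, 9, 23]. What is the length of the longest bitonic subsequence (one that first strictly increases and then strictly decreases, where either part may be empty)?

inc[i] = longest strictly increasing subsequence ending at i; dec[i] = longest strictly decreasing subsequence starting at i:
i:      1  2  3  4  5  6  7  8  9 10 11 12
a[i]:   2  5 11 21 18 15 28  1  2  8  9 23
inc:    1  2  3  4  4  4  5  1  2  3  4  5
dec:    2  2  2  4  3  2  2  1  1  1  1  1
Best peak at i=4 (value 21): inc=4, dec=4, length 4+4−1 = 7.

7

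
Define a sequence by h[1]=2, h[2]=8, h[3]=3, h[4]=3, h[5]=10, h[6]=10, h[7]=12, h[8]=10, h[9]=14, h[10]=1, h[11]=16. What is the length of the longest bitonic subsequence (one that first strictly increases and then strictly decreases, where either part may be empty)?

6

inc[i] = longest strictly increasing subsequence ending at i; dec[i] = longest strictly decreasing subsequence starting at i:
i:      1  2  3  4  5  6  7  8  9 10 11
h[i]:   2  8  3  3 10 10 12 10 14  1 16
inc:    1  2  2  2  3  3  4  3  5  1  6
dec:    2  3  2  2  2  2  3  2  2  1  1
Best peak at i=7 (value 12): inc=4, dec=3, length 4+3−1 = 6.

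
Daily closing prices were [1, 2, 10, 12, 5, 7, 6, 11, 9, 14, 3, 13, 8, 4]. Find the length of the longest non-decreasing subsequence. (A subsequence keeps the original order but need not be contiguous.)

6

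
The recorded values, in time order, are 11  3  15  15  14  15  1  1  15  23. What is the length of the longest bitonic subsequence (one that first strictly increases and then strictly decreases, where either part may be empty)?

inc[i] = longest strictly increasing subsequence ending at i; dec[i] = longest strictly decreasing subsequence starting at i:
i:      1  2  3  4  5  6  7  8  9 10
a[i]:  11  3 15 15 14 15  1  1 15 23
inc:    1  1  2  2  2  3  1  1  3  4
dec:    3  2  3  3  2  2  1  1  1  1
Best peak at i=3 (value 15): inc=2, dec=3, length 2+3−1 = 4.

4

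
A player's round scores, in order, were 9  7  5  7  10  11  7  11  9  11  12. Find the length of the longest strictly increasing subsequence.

Track the smallest tail for each achievable length (strict):
9 → extends → [9]
7 → replaces 9 → [7]
5 → replaces 7 → [5]
7 → extends → [5, 7]
10 → extends → [5, 7, 10]
11 → extends → [5, 7, 10, 11]
7 → already a tail → [5, 7, 10, 11]
11 → already a tail → [5, 7, 10, 11]
9 → replaces 10 → [5, 7, 9, 11]
11 → already a tail → [5, 7, 9, 11]
12 → extends → [5, 7, 9, 11, 12]
Five tails, so the longest strictly increasing subsequence has length 5 (e.g. 5, 7, 10, 11, 12).

5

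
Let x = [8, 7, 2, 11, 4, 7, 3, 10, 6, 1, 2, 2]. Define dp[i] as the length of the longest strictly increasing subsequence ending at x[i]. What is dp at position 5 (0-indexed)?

dp[i] = 1 + max{dp[j] : j<i, x[j]<x[i]} (or 1 if no such j):
i:      0  1  2  3  4  5  6  7  8  9 10 11
x[i]:   8  7  2 11  4  7  3 10  6  1  2  2
dp:     1  1  1  2  2  3  2  4  3  1  2  2
At index 5 the value is 3.

3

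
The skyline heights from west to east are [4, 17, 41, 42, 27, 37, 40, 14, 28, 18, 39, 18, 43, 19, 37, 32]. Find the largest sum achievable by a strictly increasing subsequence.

Let S[i] be the best sum of a strictly increasing subsequence ending at i:
i:       1   2   3   4   5   6   7   8   9  10  11  12  13  14  15  16
a[i]:    4  17  41  42  27  37  40  14  28  18  39  18  43  19  37  32
S:       4  21  62 104  48  85 125  18  76  39 124  39 168  58 113 108
Maximum is 168 (e.g. 4 + 17 + 27 + 37 + 40 + 43).

168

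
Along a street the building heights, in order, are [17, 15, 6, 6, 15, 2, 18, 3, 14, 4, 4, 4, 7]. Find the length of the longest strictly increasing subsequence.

4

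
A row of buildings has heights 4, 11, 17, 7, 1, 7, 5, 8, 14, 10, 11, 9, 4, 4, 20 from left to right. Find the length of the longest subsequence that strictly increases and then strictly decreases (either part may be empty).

7

inc[i] = longest strictly increasing subsequence ending at i; dec[i] = longest strictly decreasing subsequence starting at i:
i:      1  2  3  4  5  6  7  8  9 10 11 12 13 14 15
a[i]:   4 11 17  7  1  7  5  8 14 10 11  9  4  4 20
inc:    1  2  3  2  1  2  2  3  4  4  5  4  2  2  6
dec:    2  4  5  3  1  3  2  2  4  3  3  2  1  1  1
Best peak at i=3 (value 17): inc=3, dec=5, length 3+5−1 = 7.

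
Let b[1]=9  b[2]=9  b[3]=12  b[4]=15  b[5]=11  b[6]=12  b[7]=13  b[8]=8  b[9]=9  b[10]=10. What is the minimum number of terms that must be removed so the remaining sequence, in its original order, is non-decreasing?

5

Fewest deletions = n − (longest non-decreasing subsequence).
Patience tails:
9 → extends → [9]
9 → extends → [9, 9]
12 → extends → [9, 9, 12]
15 → extends → [9, 9, 12, 15]
11 → replaces 12 → [9, 9, 11, 15]
12 → replaces 15 → [9, 9, 11, 12]
13 → extends → [9, 9, 11, 12, 13]
8 → replaces 9 → [8, 9, 11, 12, 13]
9 → replaces 11 → [8, 9, 9, 12, 13]
10 → replaces 12 → [8, 9, 9, 10, 13]
Longest non-decreasing subsequence has length 5, so deletions = 10 − 5 = 5.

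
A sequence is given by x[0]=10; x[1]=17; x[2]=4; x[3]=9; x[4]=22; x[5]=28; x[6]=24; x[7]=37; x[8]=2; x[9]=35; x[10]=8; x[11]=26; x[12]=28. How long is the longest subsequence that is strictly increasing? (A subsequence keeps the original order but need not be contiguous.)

Let dp[i] be the length of the longest such subsequence ending at index i:
i:      0  1  2  3  4  5  6  7  8  9 10 11 12
x[i]:  10 17  4  9 22 28 24 37  2 35  8 26 28
dp:     1  2  1  2  3  4  4  5  1  5  2  5  6
Maximum dp value is 6.

6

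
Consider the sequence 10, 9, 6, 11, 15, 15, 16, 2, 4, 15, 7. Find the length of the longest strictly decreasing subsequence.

4

Negate each value so 'decreasing' becomes 'increasing', then run patience tails on the negated sequence:
-10 → extends → [-10]
-9 → extends → [-10, -9]
-6 → extends → [-10, -9, -6]
-11 → replaces -10 → [-11, -9, -6]
-15 → replaces -11 → [-15, -9, -6]
-15 → already a tail → [-15, -9, -6]
-16 → replaces -15 → [-16, -9, -6]
-2 → extends → [-16, -9, -6, -2]
-4 → replaces -2 → [-16, -9, -6, -4]
-15 → replaces -9 → [-16, -15, -6, -4]
-7 → replaces -6 → [-16, -15, -7, -4]
Four tails, so the longest strictly decreasing subsequence of the original has length 4.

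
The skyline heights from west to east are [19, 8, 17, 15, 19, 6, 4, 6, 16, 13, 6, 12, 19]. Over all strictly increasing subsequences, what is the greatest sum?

Let S[i] be the best sum of a strictly increasing subsequence ending at i:
i:      1  2  3  4  5  6  7  8  9 10 11 12 13
a[i]:  19  8 17 15 19  6  4  6 16 13  6 12 19
S:     19  8 25 23 44  6  4 10 39 23 10 22 58
Maximum is 58 (e.g. 8 + 15 + 16 + 19).

58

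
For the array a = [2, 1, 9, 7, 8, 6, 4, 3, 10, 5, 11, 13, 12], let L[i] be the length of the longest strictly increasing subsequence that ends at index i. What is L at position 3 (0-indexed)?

2

dp[i] = 1 + max{dp[j] : j<i, a[j]<a[i]} (or 1 if no such j):
i:      0  1  2  3  4  5  6  7  8  9 10 11 12
a[i]:   2  1  9  7  8  6  4  3 10  5 11 13 12
dp:     1  1  2  2  3  2  2  2  4  3  5  6  6
At index 3 the value is 2.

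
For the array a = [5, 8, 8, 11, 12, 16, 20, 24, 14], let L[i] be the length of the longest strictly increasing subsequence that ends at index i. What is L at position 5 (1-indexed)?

4

dp[i] = 1 + max{dp[j] : j<i, a[j]<a[i]} (or 1 if no such j):
i:      1  2  3  4  5  6  7  8  9
a[i]:   5  8  8 11 12 16 20 24 14
dp:     1  2  2  3  4  5  6  7  5
At index 5 the value is 4.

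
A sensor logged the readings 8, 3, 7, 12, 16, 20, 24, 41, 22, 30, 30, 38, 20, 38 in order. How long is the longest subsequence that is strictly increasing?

Track the smallest tail for each achievable length (strict):
8 → extends → [8]
3 → replaces 8 → [3]
7 → extends → [3, 7]
12 → extends → [3, 7, 12]
16 → extends → [3, 7, 12, 16]
20 → extends → [3, 7, 12, 16, 20]
24 → extends → [3, 7, 12, 16, 20, 24]
41 → extends → [3, 7, 12, 16, 20, 24, 41]
22 → replaces 24 → [3, 7, 12, 16, 20, 22, 41]
30 → replaces 41 → [3, 7, 12, 16, 20, 22, 30]
30 → already a tail → [3, 7, 12, 16, 20, 22, 30]
38 → extends → [3, 7, 12, 16, 20, 22, 30, 38]
20 → already a tail → [3, 7, 12, 16, 20, 22, 30, 38]
38 → already a tail → [3, 7, 12, 16, 20, 22, 30, 38]
Eight tails, so the longest strictly increasing subsequence has length 8 (e.g. 3, 7, 12, 16, 20, 24, 30, 38).

8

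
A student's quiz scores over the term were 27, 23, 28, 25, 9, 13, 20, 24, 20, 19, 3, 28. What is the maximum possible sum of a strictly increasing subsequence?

Let S[i] be the best sum of a strictly increasing subsequence ending at i:
i:      1  2  3  4  5  6  7  8  9 10 11 12
a[i]:  27 23 28 25  9 13 20 24 20 19  3 28
S:     27 23 55 48  9 22 42 66 42 41  3 94
Maximum is 94 (e.g. 9 + 13 + 20 + 24 + 28).

94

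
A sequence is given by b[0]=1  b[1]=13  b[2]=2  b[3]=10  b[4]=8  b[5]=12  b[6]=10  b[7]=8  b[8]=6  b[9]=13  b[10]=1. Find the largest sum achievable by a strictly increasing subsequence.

38

Let S[i] be the best sum of a strictly increasing subsequence ending at i:
i:      0  1  2  3  4  5  6  7  8  9 10
b[i]:   1 13  2 10  8 12 10  8  6 13  1
S:      1 14  3 13 11 25 21 11  9 38  1
Maximum is 38 (e.g. 1 + 2 + 10 + 12 + 13).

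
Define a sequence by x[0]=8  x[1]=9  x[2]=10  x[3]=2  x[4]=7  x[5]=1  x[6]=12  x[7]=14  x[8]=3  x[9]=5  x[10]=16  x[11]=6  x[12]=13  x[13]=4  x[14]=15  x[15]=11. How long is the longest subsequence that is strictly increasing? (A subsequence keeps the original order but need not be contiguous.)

6

Let dp[i] be the length of the longest such subsequence ending at index i:
i:      0  1  2  3  4  5  6  7  8  9 10 11 12 13 14 15
x[i]:   8  9 10  2  7  1 12 14  3  5 16  6 13  4 15 11
dp:     1  2  3  1  2  1  4  5  2  3  6  4  5  3  6  5
Maximum dp value is 6.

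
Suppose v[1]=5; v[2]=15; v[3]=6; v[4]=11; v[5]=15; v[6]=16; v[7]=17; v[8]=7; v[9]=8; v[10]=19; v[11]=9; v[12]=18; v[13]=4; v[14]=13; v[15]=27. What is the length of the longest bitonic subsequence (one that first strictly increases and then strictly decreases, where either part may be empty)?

inc[i] = longest strictly increasing subsequence ending at i; dec[i] = longest strictly decreasing subsequence starting at i:
i:      1  2  3  4  5  6  7  8  9 10 11 12 13 14 15
v[i]:   5 15  6 11 15 16 17  7  8 19  9 18  4 13 27
inc:    1  2  2  3  4  5  6  3  4  7  5  7  1  6  8
dec:    2  4  2  3  3  3  3  2  2  3  2  2  1  1  1
Best peak at i=10 (value 19): inc=7, dec=3, length 7+3−1 = 9.

9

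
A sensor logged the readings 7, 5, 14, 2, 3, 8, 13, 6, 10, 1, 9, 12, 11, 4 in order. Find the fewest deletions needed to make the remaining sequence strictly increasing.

Fewest deletions = n − (longest strictly increasing subsequence).
Patience tails:
7 → extends → [7]
5 → replaces 7 → [5]
14 → extends → [5, 14]
2 → replaces 5 → [2, 14]
3 → replaces 14 → [2, 3]
8 → extends → [2, 3, 8]
13 → extends → [2, 3, 8, 13]
6 → replaces 8 → [2, 3, 6, 13]
10 → replaces 13 → [2, 3, 6, 10]
1 → replaces 2 → [1, 3, 6, 10]
9 → replaces 10 → [1, 3, 6, 9]
12 → extends → [1, 3, 6, 9, 12]
11 → replaces 12 → [1, 3, 6, 9, 11]
4 → replaces 6 → [1, 3, 4, 9, 11]
Longest strictly increasing subsequence has length 5, so deletions = 14 − 5 = 9.

9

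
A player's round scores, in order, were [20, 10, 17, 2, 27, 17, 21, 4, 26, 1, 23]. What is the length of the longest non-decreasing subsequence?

Let dp[i] be the length of the longest such subsequence ending at index i:
i:      1  2  3  4  5  6  7  8  9 10 11
a[i]:  20 10 17  2 27 17 21  4 26  1 23
dp:     1  1  2  1  3  3  4  2  5  1  5
Maximum dp value is 5.

5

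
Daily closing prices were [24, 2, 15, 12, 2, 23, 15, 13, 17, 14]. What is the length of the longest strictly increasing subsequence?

4

Let dp[i] be the length of the longest such subsequence ending at index i:
i:      1  2  3  4  5  6  7  8  9 10
a[i]:  24  2 15 12  2 23 15 13 17 14
dp:     1  1  2  2  1  3  3  3  4  4
Maximum dp value is 4.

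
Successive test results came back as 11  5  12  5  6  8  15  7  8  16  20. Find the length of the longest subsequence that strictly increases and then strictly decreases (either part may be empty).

6

inc[i] = longest strictly increasing subsequence ending at i; dec[i] = longest strictly decreasing subsequence starting at i:
i:      1  2  3  4  5  6  7  8  9 10 11
a[i]:  11  5 12  5  6  8 15  7  8 16 20
inc:    1  1  2  1  2  3  4  3  4  5  6
dec:    3  1  3  1  1  2  2  1  1  1  1
Best peak at i=11 (value 20): inc=6, dec=1, length 6+1−1 = 6.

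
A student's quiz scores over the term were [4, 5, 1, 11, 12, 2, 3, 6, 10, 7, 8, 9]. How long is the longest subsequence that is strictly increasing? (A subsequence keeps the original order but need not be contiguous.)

Track the smallest tail for each achievable length (strict):
4 → extends → [4]
5 → extends → [4, 5]
1 → replaces 4 → [1, 5]
11 → extends → [1, 5, 11]
12 → extends → [1, 5, 11, 12]
2 → replaces 5 → [1, 2, 11, 12]
3 → replaces 11 → [1, 2, 3, 12]
6 → replaces 12 → [1, 2, 3, 6]
10 → extends → [1, 2, 3, 6, 10]
7 → replaces 10 → [1, 2, 3, 6, 7]
8 → extends → [1, 2, 3, 6, 7, 8]
9 → extends → [1, 2, 3, 6, 7, 8, 9]
Seven tails, so the longest strictly increasing subsequence has length 7 (e.g. 1, 2, 3, 6, 7, 8, 9).

7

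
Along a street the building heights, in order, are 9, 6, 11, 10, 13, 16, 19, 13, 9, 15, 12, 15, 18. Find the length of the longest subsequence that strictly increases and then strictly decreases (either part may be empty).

inc[i] = longest strictly increasing subsequence ending at i; dec[i] = longest strictly decreasing subsequence starting at i:
i:      1  2  3  4  5  6  7  8  9 10 11 12 13
a[i]:   9  6 11 10 13 16 19 13  9 15 12 15 18
inc:    1  1  2  2  3  4  5  3  2  4  3  4  5
dec:    2  1  3  2  2  3  3  2  1  2  1  1  1
Best peak at i=7 (value 19): inc=5, dec=3, length 5+3−1 = 7.

7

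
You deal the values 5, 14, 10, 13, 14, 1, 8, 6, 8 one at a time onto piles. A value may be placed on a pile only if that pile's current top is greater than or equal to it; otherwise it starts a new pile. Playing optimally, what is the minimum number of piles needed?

4

Place each on the leftmost legal pile:
5 → new pile 1 (tops now [5])
14 → new pile 2 (tops now [5, 14])
10 → pile 2 (tops now [5, 10])
13 → new pile 3 (tops now [5, 10, 13])
14 → new pile 4 (tops now [5, 10, 13, 14])
1 → pile 1 (tops now [1, 10, 13, 14])
8 → pile 2 (tops now [1, 8, 13, 14])
6 → pile 2 (tops now [1, 6, 13, 14])
8 → pile 3 (tops now [1, 6, 8, 14])
Four piles.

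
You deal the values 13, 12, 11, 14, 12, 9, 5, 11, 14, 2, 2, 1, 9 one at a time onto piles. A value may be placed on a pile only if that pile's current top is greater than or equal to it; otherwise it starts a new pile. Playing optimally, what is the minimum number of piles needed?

3

The minimum number of non-increasing subsequences covering a sequence equals the length of its longest strictly increasing subsequence.
LIS length is 3 (e.g. 11, 12, 14), so 3 piles are needed.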